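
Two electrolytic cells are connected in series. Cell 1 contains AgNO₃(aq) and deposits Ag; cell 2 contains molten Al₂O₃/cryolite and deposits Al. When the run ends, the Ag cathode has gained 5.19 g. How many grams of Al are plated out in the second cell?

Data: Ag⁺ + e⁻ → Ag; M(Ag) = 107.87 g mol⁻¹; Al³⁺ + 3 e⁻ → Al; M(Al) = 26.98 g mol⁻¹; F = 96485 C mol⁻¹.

n(Ag) = 5.19 / 107.87 = 0.04811 mol.
Since Ag⁺ + e⁻ → Ag, n(e⁻) passed = 1 × 0.04811 = 0.04811 mol.
Cells in series carry the same charge, so the same 0.04811 mol of electrons passes through cell 2.
Al³⁺ + 3 e⁻ → Al, so n(Al) = 0.04811 / 3 = 0.01604 mol.
m(Al) = 0.01604 × 26.98 = 0.433 g.

0.433 g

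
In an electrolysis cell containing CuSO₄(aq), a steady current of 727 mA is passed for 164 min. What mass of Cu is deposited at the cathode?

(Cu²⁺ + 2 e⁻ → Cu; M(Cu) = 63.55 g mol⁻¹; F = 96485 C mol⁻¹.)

Q = I·t = 0.7270 A × 9840.0 s = 7154 C.
n(e⁻) = Q/F = 7154 / 96485 = 0.07414 mol.
Cu²⁺ + 2 e⁻ → Cu, so n(Cu) = n(e⁻)/2 = 0.03707 mol.
m = n·M = 0.03707 × 63.55 = 2.36 g.

2.36 g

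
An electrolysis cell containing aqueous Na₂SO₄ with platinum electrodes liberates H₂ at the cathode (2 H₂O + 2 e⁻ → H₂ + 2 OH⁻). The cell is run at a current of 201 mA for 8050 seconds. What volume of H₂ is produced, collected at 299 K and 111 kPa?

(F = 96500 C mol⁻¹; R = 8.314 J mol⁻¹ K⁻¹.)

Q = I·t = 0.2010 A × 8050.0 s = 1618 C.
n(e⁻) = Q/F = 1618 / 96500 = 0.01677 mol.
2 electrons are transferred per H₂ molecule, so n(H₂) = 0.01677 / 2 = 0.008384 mol.
V = nRT/P = (0.008384 × 8.314 × 299) / (111 × 10³ Pa) = 1.88 × 10⁻⁴ m³ = 0.188 L.

0.188 L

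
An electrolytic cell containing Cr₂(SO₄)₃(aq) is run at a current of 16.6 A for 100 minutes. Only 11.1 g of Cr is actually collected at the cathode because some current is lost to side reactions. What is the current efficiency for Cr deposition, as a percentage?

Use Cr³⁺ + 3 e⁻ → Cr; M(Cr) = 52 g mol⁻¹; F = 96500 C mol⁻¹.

62.0 %

Q = I·t = 16.60 × 6000.0 = 99600 C; n(e⁻) = 99600/96500 = 1.032 mol.
Theoretical n(Cr) = n(e⁻)/3 = 0.3440 mol, i.e. m_theo = 0.3440 × 52 = 17.89 g.
Efficiency = m_actual / m_theo = 11.1 / 17.89 = 62.0 %.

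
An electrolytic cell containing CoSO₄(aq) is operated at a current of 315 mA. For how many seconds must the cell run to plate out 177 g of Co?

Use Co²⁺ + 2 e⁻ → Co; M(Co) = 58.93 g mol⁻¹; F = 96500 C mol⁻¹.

n(Co) = m/M = 177 / 58.93 = 3.004 mol.
Each Co atom requires 2 electrons, so n(e⁻) = 2 × 3.004 = 6.007 mol.
Q = n(e⁻)·F = 6.007 × 96500 = 579700 C.
t = Q/I = 579700 / 0.3150 A = 1840000 s.

1.84 × 10⁶ s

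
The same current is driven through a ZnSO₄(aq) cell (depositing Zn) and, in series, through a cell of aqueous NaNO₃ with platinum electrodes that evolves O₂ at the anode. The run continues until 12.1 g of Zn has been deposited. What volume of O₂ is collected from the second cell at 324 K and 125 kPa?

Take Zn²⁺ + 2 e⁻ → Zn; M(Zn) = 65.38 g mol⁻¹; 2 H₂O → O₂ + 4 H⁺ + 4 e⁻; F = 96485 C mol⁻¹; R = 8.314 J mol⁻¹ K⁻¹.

n(Zn) = 12.1 / 65.38 = 0.1851 mol, so n(e⁻) = 2 × 0.1851 = 0.3701 mol.
The cells are in series, so the same 0.3701 mol of electrons passes through the second cell.
2 H₂O → O₂ + 4 H⁺ + 4 e⁻ — 4 mol e⁻ per mol O₂, so n(O₂) = 0.3701/4 = 0.09254 mol.
V = nRT/P = (0.09254 × 8.314 × 324) / (125 × 10³) = 0.00199 m³ = 1.99 L.

1.99 L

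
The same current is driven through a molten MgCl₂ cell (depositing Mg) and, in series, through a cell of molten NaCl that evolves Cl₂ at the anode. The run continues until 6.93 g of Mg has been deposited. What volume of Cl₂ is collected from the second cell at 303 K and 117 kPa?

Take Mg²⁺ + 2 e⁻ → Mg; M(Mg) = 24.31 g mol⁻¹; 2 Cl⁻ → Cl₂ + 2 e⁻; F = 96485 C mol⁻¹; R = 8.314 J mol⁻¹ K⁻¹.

n(Mg) = 6.93 / 24.31 = 0.2851 mol, so n(e⁻) = 2 × 0.2851 = 0.5701 mol.
The cells are in series, so the same 0.5701 mol of electrons passes through the second cell.
2 Cl⁻ → Cl₂ + 2 e⁻ — 2 mol e⁻ per mol Cl₂, so n(Cl₂) = 0.5701/2 = 0.2851 mol.
V = nRT/P = (0.2851 × 8.314 × 303) / (117 × 10³) = 0.00614 m³ = 6.14 L.

6.14 L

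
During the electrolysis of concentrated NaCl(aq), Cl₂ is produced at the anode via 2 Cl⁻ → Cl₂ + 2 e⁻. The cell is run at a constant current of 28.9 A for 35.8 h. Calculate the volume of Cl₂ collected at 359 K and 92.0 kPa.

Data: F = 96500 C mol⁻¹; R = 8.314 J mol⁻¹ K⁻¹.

Q = I·t = 28.90 A × 128880 s = 3725000 C.
n(e⁻) = Q/F = 3725000 / 96500 = 38.60 mol.
2 electrons are transferred per Cl₂ molecule, so n(Cl₂) = 38.60 / 2 = 19.30 mol.
V = nRT/P = (19.30 × 8.314 × 359) / (92.0 × 10³ Pa) = 0.626 m³ = 626 L.

626 L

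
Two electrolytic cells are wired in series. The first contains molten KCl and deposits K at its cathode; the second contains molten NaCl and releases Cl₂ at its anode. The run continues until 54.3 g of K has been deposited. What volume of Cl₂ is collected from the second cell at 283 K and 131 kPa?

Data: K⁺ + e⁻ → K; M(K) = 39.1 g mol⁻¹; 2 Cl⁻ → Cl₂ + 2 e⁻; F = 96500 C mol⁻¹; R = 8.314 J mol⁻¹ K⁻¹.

n(K) = 54.3 / 39.1 = 1.389 mol, so n(e⁻) = 1 × 1.389 = 1.389 mol.
The cells are in series, so the same 1.389 mol of electrons passes through the second cell.
2 Cl⁻ → Cl₂ + 2 e⁻ — 2 mol e⁻ per mol Cl₂, so n(Cl₂) = 1.389/2 = 0.6944 mol.
V = nRT/P = (0.6944 × 8.314 × 283) / (131 × 10³) = 0.0125 m³ = 12.5 L.

12.5 L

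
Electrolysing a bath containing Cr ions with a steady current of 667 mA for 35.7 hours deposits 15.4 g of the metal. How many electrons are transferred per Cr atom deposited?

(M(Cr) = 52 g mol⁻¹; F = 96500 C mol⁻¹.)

3

Q = I·t = 0.6670 A × 128520 s = 85720 C, so n(e⁻) = 85720/96500 = 0.8883 mol.
n(Cr) deposited = 15.4 / 52 = 0.2962 mol.
Electrons per atom = n(e⁻)/n(Cr) = 0.8883 / 0.2962 = 3.00 ≈ 3, so the ion is Cr³⁺.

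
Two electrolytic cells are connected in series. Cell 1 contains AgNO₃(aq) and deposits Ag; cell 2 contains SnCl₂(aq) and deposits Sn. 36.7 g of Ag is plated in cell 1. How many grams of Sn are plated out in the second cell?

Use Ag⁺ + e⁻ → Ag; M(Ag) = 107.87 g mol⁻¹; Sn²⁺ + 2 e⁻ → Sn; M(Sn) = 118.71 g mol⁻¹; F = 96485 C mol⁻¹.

20.2 g

n(Ag) = 36.7 / 107.87 = 0.3402 mol.
Since Ag⁺ + e⁻ → Ag, n(e⁻) passed = 1 × 0.3402 = 0.3402 mol.
Cells in series carry the same charge, so the same 0.3402 mol of electrons passes through cell 2.
Sn²⁺ + 2 e⁻ → Sn, so n(Sn) = 0.3402 / 2 = 0.1701 mol.
m(Sn) = 0.1701 × 118.71 = 20.2 g.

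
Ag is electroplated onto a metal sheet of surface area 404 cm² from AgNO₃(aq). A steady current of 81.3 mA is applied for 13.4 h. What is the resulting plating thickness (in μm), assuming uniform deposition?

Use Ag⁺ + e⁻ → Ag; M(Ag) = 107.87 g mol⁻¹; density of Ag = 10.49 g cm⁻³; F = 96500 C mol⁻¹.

Q = I·t = 0.08130 × 48240 = 3922 C; n(e⁻) = 0.04064 mol.
n(Ag) = n(e⁻)/1 = 0.04064 mol, so m = 0.04064 × 107.87 = 4.384 g.
Volume = m/ρ = 4.384 / 10.49 = 0.4179 cm³.
Thickness = V/A = 0.4179 / 404 = 0.00103 cm = 10.3 μm.

10.3 μm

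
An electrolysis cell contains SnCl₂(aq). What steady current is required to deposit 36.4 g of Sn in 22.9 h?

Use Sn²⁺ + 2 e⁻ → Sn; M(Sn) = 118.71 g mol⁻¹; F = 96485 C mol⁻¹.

0.718 A

n(Sn) = 36.4 / 118.71 = 0.3066 mol.
n(e⁻) = 2 × 0.3066 = 0.6133 mol.
Q = n(e⁻)·F = 0.6133 × 96485 = 59170 C.
I = Q/t = 59170 / 82440 s = 0.718 A.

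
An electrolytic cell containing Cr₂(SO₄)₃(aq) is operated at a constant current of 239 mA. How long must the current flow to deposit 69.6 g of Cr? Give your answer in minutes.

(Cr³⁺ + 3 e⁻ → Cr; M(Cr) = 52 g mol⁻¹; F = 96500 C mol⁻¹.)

27000 min

n(Cr) = m/M = 69.6 / 52 = 1.338 mol.
Each Cr atom requires 3 electrons, so n(e⁻) = 3 × 1.338 = 4.015 mol.
Q = n(e⁻)·F = 4.015 × 96500 = 387500 C.
t = Q/I = 387500 / 0.2390 A = 1621000 s = 27000 min.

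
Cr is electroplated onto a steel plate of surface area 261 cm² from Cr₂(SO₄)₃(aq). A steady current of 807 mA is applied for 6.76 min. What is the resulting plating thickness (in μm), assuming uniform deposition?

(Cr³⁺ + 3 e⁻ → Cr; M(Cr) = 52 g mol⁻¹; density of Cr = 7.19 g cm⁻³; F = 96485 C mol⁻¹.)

Q = I·t = 0.8070 × 405.60 = 327.3 C; n(e⁻) = 0.003392 mol.
n(Cr) = n(e⁻)/3 = 0.001131 mol, so m = 0.001131 × 52 = 0.05880 g.
Volume = m/ρ = 0.05880 / 7.19 = 0.008178 cm³.
Thickness = V/A = 0.008178 / 261 = 3.13 × 10⁻⁵ cm = 0.313 μm.

0.313 μm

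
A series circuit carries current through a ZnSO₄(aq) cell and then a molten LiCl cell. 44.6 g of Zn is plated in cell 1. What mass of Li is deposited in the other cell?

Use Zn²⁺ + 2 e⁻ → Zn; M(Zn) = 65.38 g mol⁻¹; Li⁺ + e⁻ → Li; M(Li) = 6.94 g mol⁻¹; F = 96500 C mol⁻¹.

n(Zn) = 44.6 / 65.38 = 0.6822 mol.
Since Zn²⁺ + 2 e⁻ → Zn, n(e⁻) passed = 2 × 0.6822 = 1.364 mol.
Cells in series carry the same charge, so the same 1.364 mol of electrons passes through cell 2.
Li⁺ + e⁻ → Li, so n(Li) = 1.364 / 1 = 1.364 mol.
m(Li) = 1.364 × 6.94 = 9.47 g.

9.47 g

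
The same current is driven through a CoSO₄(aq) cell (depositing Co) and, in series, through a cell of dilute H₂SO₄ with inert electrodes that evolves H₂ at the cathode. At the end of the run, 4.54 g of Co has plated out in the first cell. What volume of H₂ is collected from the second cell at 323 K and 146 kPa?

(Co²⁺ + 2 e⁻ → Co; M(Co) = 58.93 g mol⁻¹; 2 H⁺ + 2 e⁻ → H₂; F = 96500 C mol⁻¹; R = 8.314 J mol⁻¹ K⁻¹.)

1.42 L

n(Co) = 4.54 / 58.93 = 0.07704 mol, so n(e⁻) = 2 × 0.07704 = 0.1541 mol.
The cells are in series, so the same 0.1541 mol of electrons passes through the second cell.
2 H⁺ + 2 e⁻ → H₂ — 2 mol e⁻ per mol H₂, so n(H₂) = 0.1541/2 = 0.07704 mol.
V = nRT/P = (0.07704 × 8.314 × 323) / (146 × 10³) = 0.00142 m³ = 1.42 L.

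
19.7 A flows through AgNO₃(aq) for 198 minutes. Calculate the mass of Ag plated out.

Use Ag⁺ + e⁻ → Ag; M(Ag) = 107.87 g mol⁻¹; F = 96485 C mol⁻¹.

262 g

Q = I·t = 19.70 A × 11880 s = 234000 C.
n(e⁻) = Q/F = 234000 / 96485 = 2.426 mol.
Ag⁺ + e⁻ → Ag, so n(Ag) = n(e⁻)/1 = 2.426 mol.
m = n·M = 2.426 × 107.87 = 262 g.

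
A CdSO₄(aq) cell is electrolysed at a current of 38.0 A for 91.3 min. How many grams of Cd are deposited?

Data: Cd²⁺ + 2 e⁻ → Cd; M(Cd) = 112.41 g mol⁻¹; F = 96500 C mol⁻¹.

Q = I·t = 38.00 A × 5478.0 s = 208200 C.
n(e⁻) = Q/F = 208200 / 96500 = 2.157 mol.
Cd²⁺ + 2 e⁻ → Cd, so n(Cd) = n(e⁻)/2 = 1.079 mol.
m = n·M = 1.079 × 112.41 = 121 g.

121 g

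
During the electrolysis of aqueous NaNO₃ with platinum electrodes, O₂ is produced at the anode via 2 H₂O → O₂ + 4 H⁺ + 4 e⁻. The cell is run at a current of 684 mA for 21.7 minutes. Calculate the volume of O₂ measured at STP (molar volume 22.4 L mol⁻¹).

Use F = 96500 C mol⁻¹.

Q = I·t = 0.6840 A × 1302.0 s = 890.6 C.
n(e⁻) = Q/F = 890.6 / 96500 = 0.009229 mol.
4 electrons are transferred per O₂ molecule, so n(O₂) = 0.009229 / 4 = 0.002307 mol.
V = n × V_m = 0.002307 × 22.4 = 0.0517 L.

0.0517 L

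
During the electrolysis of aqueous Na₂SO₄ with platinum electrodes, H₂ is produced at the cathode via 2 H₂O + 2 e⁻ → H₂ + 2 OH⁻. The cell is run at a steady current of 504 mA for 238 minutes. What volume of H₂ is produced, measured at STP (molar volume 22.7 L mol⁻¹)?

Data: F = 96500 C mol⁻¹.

Q = I·t = 0.5040 A × 14280 s = 7197 C.
n(e⁻) = Q/F = 7197 / 96500 = 0.07458 mol.
2 electrons are transferred per H₂ molecule, so n(H₂) = 0.07458 / 2 = 0.03729 mol.
V = n × V_m = 0.03729 × 22.7 = 0.847 L.

0.847 L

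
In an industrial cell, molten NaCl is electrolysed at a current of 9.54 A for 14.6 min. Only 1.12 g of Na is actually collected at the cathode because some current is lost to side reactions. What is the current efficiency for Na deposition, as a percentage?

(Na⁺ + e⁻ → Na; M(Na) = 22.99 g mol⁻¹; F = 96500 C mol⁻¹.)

Q = I·t = 9.540 × 876.00 = 8357 C; n(e⁻) = 8357/96500 = 0.08660 mol.
Theoretical n(Na) = n(e⁻)/1 = 0.08660 mol, i.e. m_theo = 0.08660 × 22.99 = 1.991 g.
Efficiency = m_actual / m_theo = 1.12 / 1.991 = 56.3 %.

56.3 %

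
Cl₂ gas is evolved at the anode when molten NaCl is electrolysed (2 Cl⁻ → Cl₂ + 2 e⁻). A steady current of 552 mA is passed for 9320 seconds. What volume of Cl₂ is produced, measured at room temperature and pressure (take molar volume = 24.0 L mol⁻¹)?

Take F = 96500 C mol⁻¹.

Q = I·t = 0.5520 A × 9320.0 s = 5145 C.
n(e⁻) = Q/F = 5145 / 96500 = 0.05331 mol.
2 electrons are transferred per Cl₂ molecule, so n(Cl₂) = 0.05331 / 2 = 0.02666 mol.
V = n × V_m = 0.02666 × 24.0 = 0.640 L.

0.640 L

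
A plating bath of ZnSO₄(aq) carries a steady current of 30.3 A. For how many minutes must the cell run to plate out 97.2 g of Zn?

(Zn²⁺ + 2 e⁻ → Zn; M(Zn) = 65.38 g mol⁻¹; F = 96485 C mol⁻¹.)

n(Zn) = m/M = 97.2 / 65.38 = 1.487 mol.
Each Zn atom requires 2 electrons, so n(e⁻) = 2 × 1.487 = 2.973 mol.
Q = n(e⁻)·F = 2.973 × 96485 = 286900 C.
t = Q/I = 286900 / 30.30 A = 9468 s = 158 min.

158 min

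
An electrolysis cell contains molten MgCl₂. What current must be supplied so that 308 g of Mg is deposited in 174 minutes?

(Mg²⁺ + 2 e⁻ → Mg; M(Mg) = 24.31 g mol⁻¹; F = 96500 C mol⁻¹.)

n(Mg) = 308 / 24.31 = 12.67 mol.
n(e⁻) = 2 × 12.67 = 25.34 mol.
Q = n(e⁻)·F = 25.34 × 96500 = 2445000 C.
I = Q/t = 2445000 / 10440 s = 234 A.

234 A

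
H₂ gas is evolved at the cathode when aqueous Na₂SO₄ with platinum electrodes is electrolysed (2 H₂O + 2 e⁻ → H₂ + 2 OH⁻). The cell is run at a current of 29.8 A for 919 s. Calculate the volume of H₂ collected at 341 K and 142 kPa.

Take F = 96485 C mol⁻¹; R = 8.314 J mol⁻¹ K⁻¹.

2.83 L

Q = I·t = 29.80 A × 919.00 s = 27390 C.
n(e⁻) = Q/F = 27390 / 96485 = 0.2838 mol.
2 electrons are transferred per H₂ molecule, so n(H₂) = 0.2838 / 2 = 0.1419 mol.
V = nRT/P = (0.1419 × 8.314 × 341) / (142 × 10³ Pa) = 0.00283 m³ = 2.83 L.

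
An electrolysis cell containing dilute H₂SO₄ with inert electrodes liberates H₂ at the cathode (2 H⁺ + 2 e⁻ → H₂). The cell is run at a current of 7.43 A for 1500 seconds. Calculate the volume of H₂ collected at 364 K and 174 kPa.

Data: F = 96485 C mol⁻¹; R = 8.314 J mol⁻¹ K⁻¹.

1.00 L

Q = I·t = 7.430 A × 1500.0 s = 11140 C.
n(e⁻) = Q/F = 11140 / 96485 = 0.1155 mol.
2 electrons are transferred per H₂ molecule, so n(H₂) = 0.1155 / 2 = 0.05776 mol.
V = nRT/P = (0.05776 × 8.314 × 364) / (174 × 10³ Pa) = 0.00100 m³ = 1.00 L.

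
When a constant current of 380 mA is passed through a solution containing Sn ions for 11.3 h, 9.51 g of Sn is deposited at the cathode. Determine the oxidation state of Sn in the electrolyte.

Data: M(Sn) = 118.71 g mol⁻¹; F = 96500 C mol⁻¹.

+2

Q = I·t = 0.3800 A × 40680 s = 15460 C, so n(e⁻) = 15460/96500 = 0.1602 mol.
n(Sn) deposited = 9.51 / 118.71 = 0.08011 mol.
Electrons per atom = n(e⁻)/n(Sn) = 0.1602 / 0.08011 = 2.00 ≈ 2, so the ion is Sn²⁺.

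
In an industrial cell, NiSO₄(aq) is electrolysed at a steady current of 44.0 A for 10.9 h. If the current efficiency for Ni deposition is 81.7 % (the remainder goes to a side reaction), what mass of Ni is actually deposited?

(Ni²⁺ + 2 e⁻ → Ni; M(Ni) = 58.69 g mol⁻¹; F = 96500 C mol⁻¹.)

Q = I·t = 44.00 × 39240 = 1727000 C.
n(e⁻) = 1727000/96500 = 17.89 mol; theoretically n(Ni) = 17.89/2 = 8.946 mol, m_theo = 525.0 g.
At 81.7 % efficiency, m_actual = 0.817 × 525.0 = 429 g.

429 g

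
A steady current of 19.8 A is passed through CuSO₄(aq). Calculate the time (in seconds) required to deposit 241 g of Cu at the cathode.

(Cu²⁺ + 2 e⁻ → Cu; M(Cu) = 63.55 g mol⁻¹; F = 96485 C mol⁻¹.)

n(Cu) = m/M = 241 / 63.55 = 3.792 mol.
Each Cu atom requires 2 electrons, so n(e⁻) = 2 × 3.792 = 7.585 mol.
Q = n(e⁻)·F = 7.585 × 96485 = 731800 C.
t = Q/I = 731800 / 19.80 A = 36960 s.

37000 s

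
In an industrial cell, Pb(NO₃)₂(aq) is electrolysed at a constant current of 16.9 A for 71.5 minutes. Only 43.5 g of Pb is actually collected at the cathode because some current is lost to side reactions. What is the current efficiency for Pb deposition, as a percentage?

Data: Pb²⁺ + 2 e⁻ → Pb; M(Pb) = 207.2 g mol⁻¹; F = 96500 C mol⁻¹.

Q = I·t = 16.90 × 4290.0 = 72500 C; n(e⁻) = 72500/96500 = 0.7513 mol.
Theoretical n(Pb) = n(e⁻)/2 = 0.3757 mol, i.e. m_theo = 0.3757 × 207.2 = 77.84 g.
Efficiency = m_actual / m_theo = 43.5 / 77.84 = 55.9 %.

55.9 %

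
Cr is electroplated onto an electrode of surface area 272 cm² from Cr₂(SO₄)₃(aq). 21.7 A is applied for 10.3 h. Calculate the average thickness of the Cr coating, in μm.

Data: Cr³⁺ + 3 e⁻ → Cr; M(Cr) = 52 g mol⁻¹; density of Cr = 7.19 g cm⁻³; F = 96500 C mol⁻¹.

739 μm

Q = I·t = 21.70 × 37080 = 804600 C; n(e⁻) = 8.338 mol.
n(Cr) = n(e⁻)/3 = 2.779 mol, so m = 2.779 × 52 = 144.5 g.
Volume = m/ρ = 144.5 / 7.19 = 20.10 cm³.
Thickness = V/A = 20.10 / 272 = 0.0739 cm = 739 μm.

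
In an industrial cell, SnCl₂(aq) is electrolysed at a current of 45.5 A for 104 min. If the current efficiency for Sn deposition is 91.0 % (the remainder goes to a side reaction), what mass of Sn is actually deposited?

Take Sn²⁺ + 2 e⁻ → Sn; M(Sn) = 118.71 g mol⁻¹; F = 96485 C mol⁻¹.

159 g

Q = I·t = 45.50 × 6240.0 = 283900 C.
n(e⁻) = 283900/96485 = 2.943 mol; theoretically n(Sn) = 2.943/2 = 1.471 mol, m_theo = 174.7 g.
At 91.0 % efficiency, m_actual = 0.910 × 174.7 = 159 g.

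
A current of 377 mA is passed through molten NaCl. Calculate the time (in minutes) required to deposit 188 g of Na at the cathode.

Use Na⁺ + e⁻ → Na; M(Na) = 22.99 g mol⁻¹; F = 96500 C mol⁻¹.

34900 min

n(Na) = m/M = 188 / 22.99 = 8.177 mol.
Each Na atom requires 1 electron, so n(e⁻) = 1 × 8.177 = 8.177 mol.
Q = n(e⁻)·F = 8.177 × 96500 = 789100 C.
t = Q/I = 789100 / 0.3770 A = 2093000 s = 34900 min.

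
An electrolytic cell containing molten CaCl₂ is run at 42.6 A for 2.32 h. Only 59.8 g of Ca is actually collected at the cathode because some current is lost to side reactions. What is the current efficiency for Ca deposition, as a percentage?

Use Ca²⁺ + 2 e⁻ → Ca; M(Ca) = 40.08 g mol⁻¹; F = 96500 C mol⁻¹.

80.9 %

Q = I·t = 42.60 × 8352.0 = 355800 C; n(e⁻) = 355800/96500 = 3.687 mol.
Theoretical n(Ca) = n(e⁻)/2 = 1.843 mol, i.e. m_theo = 1.843 × 40.08 = 73.89 g.
Efficiency = m_actual / m_theo = 59.8 / 73.89 = 80.9 %.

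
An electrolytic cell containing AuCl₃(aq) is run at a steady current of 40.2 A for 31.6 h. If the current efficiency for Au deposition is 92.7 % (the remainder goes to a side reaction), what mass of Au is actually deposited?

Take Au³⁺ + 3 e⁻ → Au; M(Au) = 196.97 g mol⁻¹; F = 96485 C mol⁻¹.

Q = I·t = 40.20 × 113760 = 4573000 C.
n(e⁻) = 4573000/96485 = 47.40 mol; theoretically n(Au) = 47.40/3 = 15.80 mol, m_theo = 3112 g.
At 92.7 % efficiency, m_actual = 0.927 × 3112 = 2880 g.

2880 g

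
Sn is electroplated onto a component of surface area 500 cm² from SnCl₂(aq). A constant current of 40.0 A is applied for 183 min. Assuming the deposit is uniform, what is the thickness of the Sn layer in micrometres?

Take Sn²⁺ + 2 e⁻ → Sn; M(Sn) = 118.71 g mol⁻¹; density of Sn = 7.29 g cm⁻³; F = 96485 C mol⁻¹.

741 μm

Q = I·t = 40.00 × 10980 = 439200 C; n(e⁻) = 4.552 mol.
n(Sn) = n(e⁻)/2 = 2.276 mol, so m = 2.276 × 118.71 = 270.2 g.
Volume = m/ρ = 270.2 / 7.29 = 37.06 cm³.
Thickness = V/A = 37.06 / 500 = 0.0741 cm = 741 μm.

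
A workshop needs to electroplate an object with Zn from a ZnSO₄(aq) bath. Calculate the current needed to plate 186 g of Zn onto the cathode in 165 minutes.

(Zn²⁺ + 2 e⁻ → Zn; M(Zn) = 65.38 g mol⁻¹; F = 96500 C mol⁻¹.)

n(Zn) = 186 / 65.38 = 2.845 mol.
n(e⁻) = 2 × 2.845 = 5.690 mol.
Q = n(e⁻)·F = 5.690 × 96500 = 549100 C.
I = Q/t = 549100 / 9900.0 s = 55.5 A.

55.5 A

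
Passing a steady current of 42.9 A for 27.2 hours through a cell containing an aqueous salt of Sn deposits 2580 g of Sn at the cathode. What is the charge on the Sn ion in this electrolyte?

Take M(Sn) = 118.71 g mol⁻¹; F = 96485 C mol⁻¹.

Q = I·t = 42.90 A × 97920 s = 4201000 C, so n(e⁻) = 4201000/96485 = 43.54 mol.
n(Sn) deposited = 2580 / 118.71 = 21.73 mol.
Electrons per atom = n(e⁻)/n(Sn) = 43.54 / 21.73 = 2.00 ≈ 2, so the ion is Sn²⁺.

+2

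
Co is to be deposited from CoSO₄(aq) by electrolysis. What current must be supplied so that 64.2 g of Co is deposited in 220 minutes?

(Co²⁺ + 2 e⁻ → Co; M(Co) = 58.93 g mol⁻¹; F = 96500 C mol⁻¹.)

15.9 A

n(Co) = 64.2 / 58.93 = 1.089 mol.
n(e⁻) = 2 × 1.089 = 2.179 mol.
Q = n(e⁻)·F = 2.179 × 96500 = 210300 C.
I = Q/t = 210300 / 13200 s = 15.9 A.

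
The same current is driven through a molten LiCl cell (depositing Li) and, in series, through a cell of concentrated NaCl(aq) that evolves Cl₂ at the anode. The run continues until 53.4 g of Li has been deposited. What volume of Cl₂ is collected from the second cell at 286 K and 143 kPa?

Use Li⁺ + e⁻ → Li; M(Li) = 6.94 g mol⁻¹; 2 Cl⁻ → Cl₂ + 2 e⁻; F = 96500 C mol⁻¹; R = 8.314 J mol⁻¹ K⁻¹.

n(Li) = 53.4 / 6.94 = 7.695 mol, so n(e⁻) = 1 × 7.695 = 7.695 mol.
The cells are in series, so the same 7.695 mol of electrons passes through the second cell.
2 Cl⁻ → Cl₂ + 2 e⁻ — 2 mol e⁻ per mol Cl₂, so n(Cl₂) = 7.695/2 = 3.847 mol.
V = nRT/P = (3.847 × 8.314 × 286) / (143 × 10³) = 0.0640 m³ = 64.0 L.

64.0 L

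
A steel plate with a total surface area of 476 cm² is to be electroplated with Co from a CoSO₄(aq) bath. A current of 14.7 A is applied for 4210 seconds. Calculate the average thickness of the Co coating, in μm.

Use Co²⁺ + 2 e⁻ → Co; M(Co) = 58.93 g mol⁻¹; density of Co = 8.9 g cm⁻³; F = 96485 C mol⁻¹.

44.6 μm

Q = I·t = 14.70 × 4210.0 = 61890 C; n(e⁻) = 0.6414 mol.
n(Co) = n(e⁻)/2 = 0.3207 mol, so m = 0.3207 × 58.93 = 18.90 g.
Volume = m/ρ = 18.90 / 8.9 = 2.124 cm³.
Thickness = V/A = 2.124 / 476 = 0.00446 cm = 44.6 μm.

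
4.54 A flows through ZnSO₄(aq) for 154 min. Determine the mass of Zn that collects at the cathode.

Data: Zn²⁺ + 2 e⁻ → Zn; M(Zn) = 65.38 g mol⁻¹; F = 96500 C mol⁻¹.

14.2 g

Q = I·t = 4.540 A × 9240.0 s = 41950 C.
n(e⁻) = Q/F = 41950 / 96500 = 0.4347 mol.
Zn²⁺ + 2 e⁻ → Zn, so n(Zn) = n(e⁻)/2 = 0.2174 mol.
m = n·M = 0.2174 × 65.38 = 14.2 g.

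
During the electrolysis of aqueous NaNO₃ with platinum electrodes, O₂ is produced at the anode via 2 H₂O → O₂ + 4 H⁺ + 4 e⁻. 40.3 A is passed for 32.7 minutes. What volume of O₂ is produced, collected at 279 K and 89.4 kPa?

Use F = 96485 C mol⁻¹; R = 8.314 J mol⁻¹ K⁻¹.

Q = I·t = 40.30 A × 1962.0 s = 79070 C.
n(e⁻) = Q/F = 79070 / 96485 = 0.8195 mol.
4 electrons are transferred per O₂ molecule, so n(O₂) = 0.8195 / 4 = 0.2049 mol.
V = nRT/P = (0.2049 × 8.314 × 279) / (89.4 × 10³ Pa) = 0.00532 m³ = 5.32 L.

5.32 L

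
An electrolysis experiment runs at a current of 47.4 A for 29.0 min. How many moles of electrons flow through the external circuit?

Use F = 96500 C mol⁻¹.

Q = I·t = 47.40 A × 1740.0 s = 82480 C.
n(e⁻) = Q/F = 82480 / 96500 = 0.855 mol.

0.855 mol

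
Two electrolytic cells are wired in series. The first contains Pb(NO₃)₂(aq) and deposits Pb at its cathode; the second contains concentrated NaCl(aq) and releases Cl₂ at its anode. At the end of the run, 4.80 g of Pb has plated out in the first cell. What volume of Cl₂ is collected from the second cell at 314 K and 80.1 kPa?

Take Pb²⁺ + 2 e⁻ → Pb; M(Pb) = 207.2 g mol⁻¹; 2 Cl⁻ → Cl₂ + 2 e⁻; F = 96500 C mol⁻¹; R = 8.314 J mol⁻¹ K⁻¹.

n(Pb) = 4.80 / 207.2 = 0.02317 mol, so n(e⁻) = 2 × 0.02317 = 0.04633 mol.
The cells are in series, so the same 0.04633 mol of electrons passes through the second cell.
2 Cl⁻ → Cl₂ + 2 e⁻ — 2 mol e⁻ per mol Cl₂, so n(Cl₂) = 0.04633/2 = 0.02317 mol.
V = nRT/P = (0.02317 × 8.314 × 314) / (80.1 × 10³) = 7.55 × 10⁻⁴ m³ = 0.755 L.

0.755 L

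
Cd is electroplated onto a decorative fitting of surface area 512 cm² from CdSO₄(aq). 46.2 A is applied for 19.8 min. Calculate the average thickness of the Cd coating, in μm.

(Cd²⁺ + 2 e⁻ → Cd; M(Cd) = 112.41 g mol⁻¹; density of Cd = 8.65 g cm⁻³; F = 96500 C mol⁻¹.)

Q = I·t = 46.20 × 1188.0 = 54890 C; n(e⁻) = 0.5688 mol.
n(Cd) = n(e⁻)/2 = 0.2844 mol, so m = 0.2844 × 112.41 = 31.97 g.
Volume = m/ρ = 31.97 / 8.65 = 3.696 cm³.
Thickness = V/A = 3.696 / 512 = 0.00722 cm = 72.2 μm.

72.2 μm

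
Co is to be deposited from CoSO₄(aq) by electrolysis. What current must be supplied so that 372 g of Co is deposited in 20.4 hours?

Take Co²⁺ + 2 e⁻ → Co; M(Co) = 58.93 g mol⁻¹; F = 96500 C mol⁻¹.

16.6 A

n(Co) = 372 / 58.93 = 6.313 mol.
n(e⁻) = 2 × 6.313 = 12.63 mol.
Q = n(e⁻)·F = 12.63 × 96500 = 1218000 C.
I = Q/t = 1218000 / 73440 s = 16.6 A.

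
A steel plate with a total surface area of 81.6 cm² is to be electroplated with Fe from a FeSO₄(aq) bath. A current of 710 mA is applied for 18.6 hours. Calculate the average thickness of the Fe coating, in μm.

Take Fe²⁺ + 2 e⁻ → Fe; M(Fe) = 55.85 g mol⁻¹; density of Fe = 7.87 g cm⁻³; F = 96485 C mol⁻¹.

214 μm

Q = I·t = 0.7100 × 66960 = 47540 C; n(e⁻) = 0.4927 mol.
n(Fe) = n(e⁻)/2 = 0.2464 mol, so m = 0.2464 × 55.85 = 13.76 g.
Volume = m/ρ = 13.76 / 7.87 = 1.748 cm³.
Thickness = V/A = 1.748 / 81.6 = 0.0214 cm = 214 μm.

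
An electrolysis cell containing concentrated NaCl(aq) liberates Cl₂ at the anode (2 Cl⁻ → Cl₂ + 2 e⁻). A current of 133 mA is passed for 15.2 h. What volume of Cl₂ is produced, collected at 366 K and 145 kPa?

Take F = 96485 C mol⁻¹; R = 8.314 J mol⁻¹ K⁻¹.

Q = I·t = 0.1330 A × 54720 s = 7278 C.
n(e⁻) = Q/F = 7278 / 96485 = 0.07543 mol.
2 electrons are transferred per Cl₂ molecule, so n(Cl₂) = 0.07543 / 2 = 0.03771 mol.
V = nRT/P = (0.03771 × 8.314 × 366) / (145 × 10³ Pa) = 7.91 × 10⁻⁴ m³ = 0.791 L.

0.791 L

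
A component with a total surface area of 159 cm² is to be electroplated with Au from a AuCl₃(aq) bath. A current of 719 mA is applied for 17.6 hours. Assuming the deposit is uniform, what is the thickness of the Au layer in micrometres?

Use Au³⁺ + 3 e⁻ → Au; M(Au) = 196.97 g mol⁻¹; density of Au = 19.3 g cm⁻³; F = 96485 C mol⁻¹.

Q = I·t = 0.7190 × 63360 = 45560 C; n(e⁻) = 0.4722 mol.
n(Au) = n(e⁻)/3 = 0.1574 mol, so m = 0.1574 × 196.97 = 31.00 g.
Volume = m/ρ = 31.00 / 19.3 = 1.606 cm³.
Thickness = V/A = 1.606 / 159 = 0.0101 cm = 101 μm.

101 μm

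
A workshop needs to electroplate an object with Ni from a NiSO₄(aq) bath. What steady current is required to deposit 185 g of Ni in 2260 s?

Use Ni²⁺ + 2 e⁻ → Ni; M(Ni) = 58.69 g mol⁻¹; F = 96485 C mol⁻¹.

n(Ni) = 185 / 58.69 = 3.152 mol.
n(e⁻) = 2 × 3.152 = 6.304 mol.
Q = n(e⁻)·F = 6.304 × 96485 = 608300 C.
I = Q/t = 608300 / 2260.0 s = 269 A.

269 A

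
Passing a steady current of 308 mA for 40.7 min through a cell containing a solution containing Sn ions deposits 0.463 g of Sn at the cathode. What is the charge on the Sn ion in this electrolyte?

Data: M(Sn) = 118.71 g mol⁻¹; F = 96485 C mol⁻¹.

Q = I·t = 0.3080 A × 2442.0 s = 752.1 C, so n(e⁻) = 752.1/96485 = 0.007795 mol.
n(Sn) deposited = 0.463 / 118.71 = 0.003900 mol.
Electrons per atom = n(e⁻)/n(Sn) = 0.007795 / 0.003900 = 2.00 ≈ 2, so the ion is Sn²⁺.

+2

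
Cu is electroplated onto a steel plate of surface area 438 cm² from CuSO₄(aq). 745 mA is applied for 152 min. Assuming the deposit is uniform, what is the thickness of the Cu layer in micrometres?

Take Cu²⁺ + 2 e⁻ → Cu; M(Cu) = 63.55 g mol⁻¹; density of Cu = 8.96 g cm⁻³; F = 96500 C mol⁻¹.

Q = I·t = 0.7450 × 9120.0 = 6794 C; n(e⁻) = 0.07041 mol.
n(Cu) = n(e⁻)/2 = 0.03520 mol, so m = 0.03520 × 63.55 = 2.237 g.
Volume = m/ρ = 2.237 / 8.96 = 0.2497 cm³.
Thickness = V/A = 0.2497 / 438 = 5.70 × 10⁻⁴ cm = 5.70 μm.

5.70 μm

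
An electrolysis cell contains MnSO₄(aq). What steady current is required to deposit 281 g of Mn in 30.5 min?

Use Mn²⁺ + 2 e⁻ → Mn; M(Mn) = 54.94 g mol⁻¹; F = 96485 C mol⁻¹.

n(Mn) = 281 / 54.94 = 5.115 mol.
n(e⁻) = 2 × 5.115 = 10.23 mol.
Q = n(e⁻)·F = 10.23 × 96485 = 987000 C.
I = Q/t = 987000 / 1830.0 s = 539 A.

539 A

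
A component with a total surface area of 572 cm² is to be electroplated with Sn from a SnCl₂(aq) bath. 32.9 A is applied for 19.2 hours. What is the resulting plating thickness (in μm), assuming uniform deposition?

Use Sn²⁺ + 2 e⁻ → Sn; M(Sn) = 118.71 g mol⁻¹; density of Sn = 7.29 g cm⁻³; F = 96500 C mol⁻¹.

Q = I·t = 32.90 × 69120 = 2274000 C; n(e⁻) = 23.57 mol.
n(Sn) = n(e⁻)/2 = 11.78 mol, so m = 11.78 × 118.71 = 1399 g.
Volume = m/ρ = 1399 / 7.29 = 191.9 cm³.
Thickness = V/A = 191.9 / 572 = 0.335 cm = 3350 μm.

3350 μm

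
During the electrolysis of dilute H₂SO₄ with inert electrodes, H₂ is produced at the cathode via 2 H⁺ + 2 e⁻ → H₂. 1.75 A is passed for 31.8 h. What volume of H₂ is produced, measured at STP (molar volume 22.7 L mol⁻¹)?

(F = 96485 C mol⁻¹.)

23.6 L

Q = I·t = 1.750 A × 114480 s = 200300 C.
n(e⁻) = Q/F = 200300 / 96485 = 2.076 mol.
2 electrons are transferred per H₂ molecule, so n(H₂) = 2.076 / 2 = 1.038 mol.
V = n × V_m = 1.038 × 22.7 = 23.6 L.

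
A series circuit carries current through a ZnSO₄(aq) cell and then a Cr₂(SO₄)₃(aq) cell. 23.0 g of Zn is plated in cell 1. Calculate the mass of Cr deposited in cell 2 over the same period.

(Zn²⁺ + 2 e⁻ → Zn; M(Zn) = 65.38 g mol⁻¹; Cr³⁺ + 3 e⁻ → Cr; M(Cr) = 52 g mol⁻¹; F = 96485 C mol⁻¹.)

n(Zn) = 23.0 / 65.38 = 0.3518 mol.
Since Zn²⁺ + 2 e⁻ → Zn, n(e⁻) passed = 2 × 0.3518 = 0.7036 mol.
Cells in series carry the same charge, so the same 0.7036 mol of electrons passes through cell 2.
Cr³⁺ + 3 e⁻ → Cr, so n(Cr) = 0.7036 / 3 = 0.2345 mol.
m(Cr) = 0.2345 × 52 = 12.2 g.

12.2 g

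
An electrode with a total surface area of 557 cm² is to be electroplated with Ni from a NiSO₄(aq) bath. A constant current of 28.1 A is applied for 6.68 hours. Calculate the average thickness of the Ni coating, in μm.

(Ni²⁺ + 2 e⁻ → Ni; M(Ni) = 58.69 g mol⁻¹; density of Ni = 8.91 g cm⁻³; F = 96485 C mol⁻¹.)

414 μm

Q = I·t = 28.10 × 24048 = 675700 C; n(e⁻) = 7.004 mol.
n(Ni) = n(e⁻)/2 = 3.502 mol, so m = 3.502 × 58.69 = 205.5 g.
Volume = m/ρ = 205.5 / 8.91 = 23.07 cm³.
Thickness = V/A = 23.07 / 557 = 0.0414 cm = 414 μm.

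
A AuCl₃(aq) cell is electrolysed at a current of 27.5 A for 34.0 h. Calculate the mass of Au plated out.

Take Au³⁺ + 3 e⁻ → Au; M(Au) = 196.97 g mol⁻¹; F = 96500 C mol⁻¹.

2290 g

Q = I·t = 27.50 A × 122400 s = 3366000 C.
n(e⁻) = Q/F = 3366000 / 96500 = 34.88 mol.
Au³⁺ + 3 e⁻ → Au, so n(Au) = n(e⁻)/3 = 11.63 mol.
m = n·M = 11.63 × 196.97 = 2290 g.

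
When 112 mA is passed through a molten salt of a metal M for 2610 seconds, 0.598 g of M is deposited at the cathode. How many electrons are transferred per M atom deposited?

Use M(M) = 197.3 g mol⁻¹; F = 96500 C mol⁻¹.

1

Q = I·t = 0.1120 A × 2610.0 s = 292.3 C, so n(e⁻) = 292.3/96500 = 0.003029 mol.
n(M) deposited = 0.598 / 197.3 = 0.003031 mol.
Electrons per atom = n(e⁻)/n(M) = 0.003029 / 0.003031 = 0.999 ≈ 1, so the ion is M⁺.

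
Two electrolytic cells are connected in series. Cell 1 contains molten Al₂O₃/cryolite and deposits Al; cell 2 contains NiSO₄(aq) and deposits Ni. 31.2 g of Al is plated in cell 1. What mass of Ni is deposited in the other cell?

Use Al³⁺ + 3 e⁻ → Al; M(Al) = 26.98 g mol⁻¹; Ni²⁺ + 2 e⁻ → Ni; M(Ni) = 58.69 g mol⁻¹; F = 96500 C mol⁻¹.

102 g

n(Al) = 31.2 / 26.98 = 1.156 mol.
Since Al³⁺ + 3 e⁻ → Al, n(e⁻) passed = 3 × 1.156 = 3.469 mol.
Cells in series carry the same charge, so the same 3.469 mol of electrons passes through cell 2.
Ni²⁺ + 2 e⁻ → Ni, so n(Ni) = 3.469 / 2 = 1.735 mol.
m(Ni) = 1.735 × 58.69 = 102 g.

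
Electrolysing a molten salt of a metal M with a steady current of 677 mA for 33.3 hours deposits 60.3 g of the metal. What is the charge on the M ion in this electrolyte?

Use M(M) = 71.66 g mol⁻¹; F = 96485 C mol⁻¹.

+1

Q = I·t = 0.6770 A × 119880 s = 81160 C, so n(e⁻) = 81160/96485 = 0.8412 mol.
n(M) deposited = 60.3 / 71.66 = 0.8415 mol.
Electrons per atom = n(e⁻)/n(M) = 0.8412 / 0.8415 = 1.00 ≈ 1, so the ion is M⁺.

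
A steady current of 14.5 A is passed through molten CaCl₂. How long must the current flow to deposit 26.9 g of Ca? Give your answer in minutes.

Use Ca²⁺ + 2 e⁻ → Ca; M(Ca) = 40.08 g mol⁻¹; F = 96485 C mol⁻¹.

n(Ca) = m/M = 26.9 / 40.08 = 0.6712 mol.
Each Ca atom requires 2 electrons, so n(e⁻) = 2 × 0.6712 = 1.342 mol.
Q = n(e⁻)·F = 1.342 × 96485 = 129500 C.
t = Q/I = 129500 / 14.50 A = 8932 s = 149 min.

149 min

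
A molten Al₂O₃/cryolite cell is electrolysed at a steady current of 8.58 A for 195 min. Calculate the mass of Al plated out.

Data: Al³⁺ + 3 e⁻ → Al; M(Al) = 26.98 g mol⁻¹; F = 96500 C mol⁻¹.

9.36 g

Q = I·t = 8.580 A × 11700 s = 100400 C.
n(e⁻) = Q/F = 100400 / 96500 = 1.040 mol.
Al³⁺ + 3 e⁻ → Al, so n(Al) = n(e⁻)/3 = 0.3468 mol.
m = n·M = 0.3468 × 26.98 = 9.36 g.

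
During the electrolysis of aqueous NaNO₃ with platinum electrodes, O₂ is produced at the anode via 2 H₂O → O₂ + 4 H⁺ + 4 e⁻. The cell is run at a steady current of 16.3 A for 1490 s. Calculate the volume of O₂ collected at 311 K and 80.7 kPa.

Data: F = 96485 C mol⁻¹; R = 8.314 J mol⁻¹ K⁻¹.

2.02 L

Q = I·t = 16.30 A × 1490.0 s = 24290 C.
n(e⁻) = Q/F = 24290 / 96485 = 0.2517 mol.
4 electrons are transferred per O₂ molecule, so n(O₂) = 0.2517 / 4 = 0.06293 mol.
V = nRT/P = (0.06293 × 8.314 × 311) / (80.7 × 10³ Pa) = 0.00202 m³ = 2.02 L.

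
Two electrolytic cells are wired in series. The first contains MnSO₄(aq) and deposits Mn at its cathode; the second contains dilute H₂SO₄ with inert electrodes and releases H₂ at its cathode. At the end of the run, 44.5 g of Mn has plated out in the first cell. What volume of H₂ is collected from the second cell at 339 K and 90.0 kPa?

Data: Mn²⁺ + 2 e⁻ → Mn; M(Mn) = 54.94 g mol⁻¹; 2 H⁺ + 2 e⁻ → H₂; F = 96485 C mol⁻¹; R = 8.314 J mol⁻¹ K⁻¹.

25.4 L

n(Mn) = 44.5 / 54.94 = 0.8100 mol, so n(e⁻) = 2 × 0.8100 = 1.620 mol.
The cells are in series, so the same 1.620 mol of electrons passes through the second cell.
2 H⁺ + 2 e⁻ → H₂ — 2 mol e⁻ per mol H₂, so n(H₂) = 1.620/2 = 0.8100 mol.
V = nRT/P = (0.8100 × 8.314 × 339) / (90.0 × 10³) = 0.0254 m³ = 25.4 L.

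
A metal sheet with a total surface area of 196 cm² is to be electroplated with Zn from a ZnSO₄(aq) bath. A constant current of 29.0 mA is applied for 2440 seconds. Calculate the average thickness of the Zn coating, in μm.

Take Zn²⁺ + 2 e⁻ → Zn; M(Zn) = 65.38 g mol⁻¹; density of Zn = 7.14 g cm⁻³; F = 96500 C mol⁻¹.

Q = I·t = 0.02900 × 2440.0 = 70.76 C; n(e⁻) = 0.0007333 mol.
n(Zn) = n(e⁻)/2 = 0.0003666 mol, so m = 0.0003666 × 65.38 = 0.02397 g.
Volume = m/ρ = 0.02397 / 7.14 = 0.003357 cm³.
Thickness = V/A = 0.003357 / 196 = 1.71 × 10⁻⁵ cm = 0.171 μm.

0.171 μm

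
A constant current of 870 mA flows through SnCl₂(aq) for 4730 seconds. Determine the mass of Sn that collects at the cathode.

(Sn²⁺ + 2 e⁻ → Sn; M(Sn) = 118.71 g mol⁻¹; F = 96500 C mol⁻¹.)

Q = I·t = 0.8700 A × 4730.0 s = 4115 C.
n(e⁻) = Q/F = 4115 / 96500 = 0.04264 mol.
Sn²⁺ + 2 e⁻ → Sn, so n(Sn) = n(e⁻)/2 = 0.02132 mol.
m = n·M = 0.02132 × 118.71 = 2.53 g.

2.53 g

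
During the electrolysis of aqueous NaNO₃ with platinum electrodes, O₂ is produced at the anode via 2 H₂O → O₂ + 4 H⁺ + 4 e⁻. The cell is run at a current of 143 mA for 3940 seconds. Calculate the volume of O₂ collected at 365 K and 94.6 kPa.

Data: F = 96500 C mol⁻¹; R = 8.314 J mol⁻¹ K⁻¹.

0.0468 L

Q = I·t = 0.1430 A × 3940.0 s = 563.4 C.
n(e⁻) = Q/F = 563.4 / 96500 = 0.005839 mol.
4 electrons are transferred per O₂ molecule, so n(O₂) = 0.005839 / 4 = 0.001460 mol.
V = nRT/P = (0.001460 × 8.314 × 365) / (94.6 × 10³ Pa) = 4.68 × 10⁻⁵ m³ = 0.0468 L.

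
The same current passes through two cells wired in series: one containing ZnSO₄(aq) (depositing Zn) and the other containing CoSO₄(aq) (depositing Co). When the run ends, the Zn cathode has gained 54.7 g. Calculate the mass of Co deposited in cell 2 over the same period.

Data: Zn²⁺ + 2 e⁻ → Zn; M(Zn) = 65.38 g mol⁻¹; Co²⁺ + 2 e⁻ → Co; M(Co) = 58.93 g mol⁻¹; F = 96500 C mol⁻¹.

49.3 g

n(Zn) = 54.7 / 65.38 = 0.8366 mol.
Since Zn²⁺ + 2 e⁻ → Zn, n(e⁻) passed = 2 × 0.8366 = 1.673 mol.
Cells in series carry the same charge, so the same 1.673 mol of electrons passes through cell 2.
Co²⁺ + 2 e⁻ → Co, so n(Co) = 1.673 / 2 = 0.8366 mol.
m(Co) = 0.8366 × 58.93 = 49.3 g.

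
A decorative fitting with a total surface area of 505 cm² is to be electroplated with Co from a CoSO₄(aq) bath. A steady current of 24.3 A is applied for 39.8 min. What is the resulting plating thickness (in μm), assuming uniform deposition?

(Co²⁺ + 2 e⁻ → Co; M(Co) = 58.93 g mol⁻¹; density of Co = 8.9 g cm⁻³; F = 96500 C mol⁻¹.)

39.4 μm

Q = I·t = 24.30 × 2388.0 = 58030 C; n(e⁻) = 0.6013 mol.
n(Co) = n(e⁻)/2 = 0.3007 mol, so m = 0.3007 × 58.93 = 17.72 g.
Volume = m/ρ = 17.72 / 8.9 = 1.991 cm³.
Thickness = V/A = 1.991 / 505 = 0.00394 cm = 39.4 μm.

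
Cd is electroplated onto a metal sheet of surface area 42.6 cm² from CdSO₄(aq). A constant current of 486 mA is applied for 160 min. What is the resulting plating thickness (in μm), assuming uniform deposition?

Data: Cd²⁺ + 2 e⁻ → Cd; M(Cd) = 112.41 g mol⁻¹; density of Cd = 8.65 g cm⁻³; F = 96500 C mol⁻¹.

Q = I·t = 0.4860 × 9600.0 = 4666 C; n(e⁻) = 0.04835 mol.
n(Cd) = n(e⁻)/2 = 0.02417 mol, so m = 0.02417 × 112.41 = 2.717 g.
Volume = m/ρ = 2.717 / 8.65 = 0.3142 cm³.
Thickness = V/A = 0.3142 / 42.6 = 0.00737 cm = 73.7 μm.

73.7 μm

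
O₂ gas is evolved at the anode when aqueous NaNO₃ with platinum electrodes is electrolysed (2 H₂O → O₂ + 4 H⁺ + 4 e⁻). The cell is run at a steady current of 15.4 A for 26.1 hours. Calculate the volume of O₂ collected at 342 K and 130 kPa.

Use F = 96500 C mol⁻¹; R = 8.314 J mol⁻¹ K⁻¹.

82.0 L

Q = I·t = 15.40 A × 93960 s = 1447000 C.
n(e⁻) = Q/F = 1447000 / 96500 = 14.99 mol.
4 electrons are transferred per O₂ molecule, so n(O₂) = 14.99 / 4 = 3.749 mol.
V = nRT/P = (3.749 × 8.314 × 342) / (130 × 10³ Pa) = 0.0820 m³ = 82.0 L.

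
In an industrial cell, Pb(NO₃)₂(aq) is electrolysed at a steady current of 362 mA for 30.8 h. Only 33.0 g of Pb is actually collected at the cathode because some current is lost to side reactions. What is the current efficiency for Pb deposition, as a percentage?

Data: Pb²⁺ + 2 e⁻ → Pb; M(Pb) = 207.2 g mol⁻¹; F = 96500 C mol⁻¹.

76.6 %

Q = I·t = 0.3620 × 110880 = 40140 C; n(e⁻) = 40140/96500 = 0.4159 mol.
Theoretical n(Pb) = n(e⁻)/2 = 0.2080 mol, i.e. m_theo = 0.2080 × 207.2 = 43.09 g.
Efficiency = m_actual / m_theo = 33.0 / 43.09 = 76.6 %.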